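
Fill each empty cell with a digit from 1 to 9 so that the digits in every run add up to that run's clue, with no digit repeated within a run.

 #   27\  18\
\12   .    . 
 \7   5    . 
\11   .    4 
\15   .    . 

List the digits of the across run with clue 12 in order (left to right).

9, 3

R2C2 = 7 − 5 = 2 completes the 7 across.
R3C1 = 11 − 4 = 7 completes the 11 across.
R1C1 = 9: the only remaining digit allowed by both the 12 across and the 27 down.
R1C2 = 12 − 9 = 3 completes the 12 across.
R4C1 = 27 − 21 = 6 completes the 27 down.
R4C2 = 15 − 6 = 9 completes the 15 across.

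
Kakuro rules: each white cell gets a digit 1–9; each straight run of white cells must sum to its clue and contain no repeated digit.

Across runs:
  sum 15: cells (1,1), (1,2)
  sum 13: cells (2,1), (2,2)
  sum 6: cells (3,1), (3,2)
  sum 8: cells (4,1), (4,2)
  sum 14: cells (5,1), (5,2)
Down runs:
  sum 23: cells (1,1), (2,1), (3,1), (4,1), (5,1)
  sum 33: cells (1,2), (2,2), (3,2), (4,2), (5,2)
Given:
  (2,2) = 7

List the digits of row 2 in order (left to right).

6 7

(2,1) = 13 − 7 = 6 completes the 13 across.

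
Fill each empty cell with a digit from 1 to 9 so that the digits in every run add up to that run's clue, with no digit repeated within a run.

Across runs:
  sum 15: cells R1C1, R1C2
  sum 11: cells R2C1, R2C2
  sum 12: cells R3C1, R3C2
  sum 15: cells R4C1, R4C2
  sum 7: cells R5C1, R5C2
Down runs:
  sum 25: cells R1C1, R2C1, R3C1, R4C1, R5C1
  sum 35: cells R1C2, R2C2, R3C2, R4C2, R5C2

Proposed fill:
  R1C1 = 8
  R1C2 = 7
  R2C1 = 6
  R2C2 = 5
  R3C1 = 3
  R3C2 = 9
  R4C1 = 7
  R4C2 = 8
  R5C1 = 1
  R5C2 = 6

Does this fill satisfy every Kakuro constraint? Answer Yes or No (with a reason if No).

Across: 8+7=15; 6+5=11; 3+9=12; 7+8=15; 1+6=7. Down: 8+6+3+7+1=25; 7+5+9+8+6=35. No digit repeats within any run.

Yes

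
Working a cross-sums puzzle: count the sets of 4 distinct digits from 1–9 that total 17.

9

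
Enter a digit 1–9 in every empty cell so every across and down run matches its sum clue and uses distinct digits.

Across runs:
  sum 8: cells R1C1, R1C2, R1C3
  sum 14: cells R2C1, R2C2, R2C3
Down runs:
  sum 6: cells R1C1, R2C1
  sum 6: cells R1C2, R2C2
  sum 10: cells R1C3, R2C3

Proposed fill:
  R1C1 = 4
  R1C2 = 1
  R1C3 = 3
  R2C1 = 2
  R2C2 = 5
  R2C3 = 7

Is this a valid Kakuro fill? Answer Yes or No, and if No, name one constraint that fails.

Across: 4+1+3=8; 2+5+7=14. Down: 4+2=6; 1+5=6; 3+7=10. No digit repeats within any run.

Yes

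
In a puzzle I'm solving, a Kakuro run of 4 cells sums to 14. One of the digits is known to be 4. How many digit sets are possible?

4 distinct digits from 1–9 sum between 10 and 30.
Keeping only sets containing 4.
Enumerating: {1,2,4,7}, {1,3,4,6}, {2,3,4,5}.

3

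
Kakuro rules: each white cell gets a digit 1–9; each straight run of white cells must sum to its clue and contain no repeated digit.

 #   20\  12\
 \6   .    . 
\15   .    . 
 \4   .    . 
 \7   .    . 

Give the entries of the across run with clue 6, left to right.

4 in 2 cells must be {1,3}.
Only 6 fits R2C2 under both its across sum 15 and down sum 12.
R2C1 = 15 − 6 = 9 completes the 15 across.
Nothing is forced directly, so branch on R1C2, whose candidates are 1 or 2. If R1C2 = 1: that forces R1C1 = 5, after which R3C1 would have to be in {1,3} for the 4 across but in {2,4} for the 20 down — contradiction. So R1C2 = 2.
R1C1 = 6 − 2 = 4 completes the 6 across.

4, 2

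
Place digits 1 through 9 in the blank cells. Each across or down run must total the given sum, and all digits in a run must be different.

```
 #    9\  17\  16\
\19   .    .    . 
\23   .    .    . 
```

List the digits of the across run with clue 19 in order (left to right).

3, 9, 7

23 in 3 cells must be {6,8,9}; 17 in 2 cells must be {8,9}; 16 in 2 cells must be {7,9}.
The 23 across and the 16 down share only 9, so R2C3 = 9.
R1C3 = 16 − 9 = 7 completes the 16 down.
Given what's placed, R2C2 must be 8 to fit the 23 across and 17 down.
R1C2 = 17 − 8 = 9 completes the 17 down.
R2C1 = 23 − 17 = 6 completes the 23 across.
R1C1 = 19 − 16 = 3 completes the 19 across.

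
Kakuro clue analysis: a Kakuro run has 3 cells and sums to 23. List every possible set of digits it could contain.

{6,8,9}

3 distinct digits from 1–9 sum between 6 and 24.
Only one set works: {6,8,9}.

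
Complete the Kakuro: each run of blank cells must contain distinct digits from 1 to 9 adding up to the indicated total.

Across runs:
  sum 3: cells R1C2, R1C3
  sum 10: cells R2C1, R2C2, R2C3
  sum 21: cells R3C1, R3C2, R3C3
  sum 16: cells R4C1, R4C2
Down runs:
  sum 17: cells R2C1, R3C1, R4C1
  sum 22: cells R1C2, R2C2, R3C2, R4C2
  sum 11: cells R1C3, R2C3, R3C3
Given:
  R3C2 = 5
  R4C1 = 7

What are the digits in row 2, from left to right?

1 6 3

3 in 2 cells must be {1,2}; 16 in 2 cells must be {7,9}.
R3C1 = 9: the only remaining digit allowed by both the 21 across and the 17 down.
R3C3 = 21 − 14 = 7 completes the 21 across.
R4C2 = 16 − 7 = 9 completes the 16 across.
Given what's placed, R1C3 must be 1 to fit the 3 across and 11 down.
R2C1 = 17 − 16 = 1 completes the 17 down.
R2C3 = 11 − 8 = 3 completes the 11 down.
R1C2 = 3 − 1 = 2 completes the 3 across.
R2C2 = 10 − 4 = 6 completes the 10 across.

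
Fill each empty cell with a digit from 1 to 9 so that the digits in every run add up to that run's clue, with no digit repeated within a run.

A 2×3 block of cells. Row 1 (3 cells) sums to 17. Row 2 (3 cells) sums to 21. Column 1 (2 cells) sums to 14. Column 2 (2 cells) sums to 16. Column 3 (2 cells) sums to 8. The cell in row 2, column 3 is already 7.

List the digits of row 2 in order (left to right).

5 9 7

16 in 2 cells must be {7,9}.
(1,3) = 8 − 7 = 1 completes the 8 down.
Given what's placed, (2,2) must be 9 to fit the 21 across and 16 down.
Given what's placed, (1,1) must be 9 to fit the 17 across and 14 down.
(1,2) = 17 − 10 = 7 completes the 17 across.
(2,1) = 21 − 16 = 5 completes the 21 across.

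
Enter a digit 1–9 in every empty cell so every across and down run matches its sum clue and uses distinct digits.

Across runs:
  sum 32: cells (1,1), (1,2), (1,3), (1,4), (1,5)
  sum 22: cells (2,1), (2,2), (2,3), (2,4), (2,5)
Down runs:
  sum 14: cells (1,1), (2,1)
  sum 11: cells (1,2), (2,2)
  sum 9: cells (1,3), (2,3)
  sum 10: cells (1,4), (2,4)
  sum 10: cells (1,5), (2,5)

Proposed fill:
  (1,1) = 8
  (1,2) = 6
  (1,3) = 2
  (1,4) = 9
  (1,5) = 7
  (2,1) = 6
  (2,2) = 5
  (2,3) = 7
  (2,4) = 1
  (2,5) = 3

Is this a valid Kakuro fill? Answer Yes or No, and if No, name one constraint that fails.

Yes

Across: 8+6+2+9+7=32; 6+5+7+1+3=22. Down: 8+6=14; 6+5=11; 2+7=9; 9+1=10; 7+3=10. No digit repeats within any run.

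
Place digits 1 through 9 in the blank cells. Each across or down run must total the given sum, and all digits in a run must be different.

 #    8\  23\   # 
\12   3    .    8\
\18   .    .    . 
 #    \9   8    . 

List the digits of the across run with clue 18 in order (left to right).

23 in 3 cells must be {6,8,9}.
R1C2 = 12 − 3 = 9 completes the 12 across.
R2C1 = 8 − 3 = 5 completes the 8 down.
R2C2 = 23 − 17 = 6 completes the 23 down.
R2C3 = 18 − 11 = 7 completes the 18 across.
R3C3 = 9 − 8 = 1 completes the 9 across.

5 6 7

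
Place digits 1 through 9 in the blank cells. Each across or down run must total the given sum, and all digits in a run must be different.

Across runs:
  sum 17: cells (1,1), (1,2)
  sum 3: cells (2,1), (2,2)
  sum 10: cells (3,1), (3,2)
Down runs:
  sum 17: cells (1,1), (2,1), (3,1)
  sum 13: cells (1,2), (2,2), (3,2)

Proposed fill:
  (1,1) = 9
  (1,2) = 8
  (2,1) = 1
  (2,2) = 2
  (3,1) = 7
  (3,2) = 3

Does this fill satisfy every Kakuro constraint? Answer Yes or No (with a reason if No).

Yes

Across: 9+8=17; 1+2=3; 7+3=10. Down: 9+1+7=17; 8+2+3=13. No digit repeats within any run.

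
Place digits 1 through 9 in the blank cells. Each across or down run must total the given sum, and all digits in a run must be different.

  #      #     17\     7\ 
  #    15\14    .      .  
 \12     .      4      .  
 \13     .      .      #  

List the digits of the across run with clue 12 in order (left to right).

No cell is forced outright now. R1C3 can only be 5 or 6 (the digits allowed by both its 14 across and its 7 down). If R1C3 = 5: then R1C2 would have to be in {9} for the 14 across but in {5,6,7,8} for the 17 down — contradiction. So R1C3 = 6.
R1C2 = 14 − 6 = 8 completes the 14 across.
R2C3 = 7 − 6 = 1 completes the 7 down.
R3C2 = 17 − 12 = 5 completes the 17 down.
R2C1 = 12 − 5 = 7 completes the 12 across.
R3C1 = 13 − 5 = 8 completes the 13 across.

7, 4, 1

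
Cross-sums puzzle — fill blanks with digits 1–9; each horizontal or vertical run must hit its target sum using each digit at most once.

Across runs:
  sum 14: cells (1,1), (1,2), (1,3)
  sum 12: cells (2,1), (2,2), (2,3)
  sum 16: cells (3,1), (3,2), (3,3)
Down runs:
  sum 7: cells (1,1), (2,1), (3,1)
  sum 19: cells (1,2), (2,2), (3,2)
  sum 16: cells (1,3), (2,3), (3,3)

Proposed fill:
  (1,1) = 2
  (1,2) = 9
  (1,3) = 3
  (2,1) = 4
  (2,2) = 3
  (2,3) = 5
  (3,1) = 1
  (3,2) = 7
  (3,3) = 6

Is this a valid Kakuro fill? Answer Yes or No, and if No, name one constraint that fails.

No — the down run (1,3)–(3,3) sums to 14, not 16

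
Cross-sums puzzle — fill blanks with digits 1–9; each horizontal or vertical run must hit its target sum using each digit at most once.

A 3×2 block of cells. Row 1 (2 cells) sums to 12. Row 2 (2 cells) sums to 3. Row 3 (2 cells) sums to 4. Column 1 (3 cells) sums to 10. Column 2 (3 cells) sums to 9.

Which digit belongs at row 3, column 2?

3 in 2 cells must be {1,2}; 4 in 2 cells must be {1,3}.
Nothing is forced directly, so branch on (3,1), whose candidates are 1 or 3. If (3,1) = 3: that forces (1,1) = 5, after which (1,2) would have to be in {7} for the 12 across but in {1,2,3,4,5,6} for the 9 down — contradiction. So (3,1) = 1.
Given what's placed, (2,1) must be 2 to fit the 3 across and 10 down.
(2,2) = 3 − 2 = 1 completes the 3 across.
(3,2) = 4 − 1 = 3 completes the 4 across.
(1,1) = 10 − 3 = 7 completes the 10 down.
(1,2) = 12 − 7 = 5 completes the 12 across.

3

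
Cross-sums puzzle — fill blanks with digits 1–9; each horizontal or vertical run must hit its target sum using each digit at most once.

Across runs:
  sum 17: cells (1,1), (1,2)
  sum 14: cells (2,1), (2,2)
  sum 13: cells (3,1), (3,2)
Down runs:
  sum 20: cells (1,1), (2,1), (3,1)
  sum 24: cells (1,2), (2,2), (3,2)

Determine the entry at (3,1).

6

17 in 2 cells must be {8,9}; 24 in 3 cells must be {7,8,9}.
Nothing is forced directly, so branch on (1,1), whose candidates are 8 or 9. If (1,1) = 8: that forces (1,2) = 9, (2,2) = 8, (3,2) = 7, after which (2,1) would have to be in {6} for the 14 across but in {3,5,7,9} for the 20 down — contradiction. So (1,1) = 9.
(1,2) = 17 − 9 = 8 completes the 17 across.
Given what's placed, (2,2) must be 9 to fit the 14 across and 24 down.
(3,2) = 24 − 17 = 7 completes the 24 down.
(2,1) = 14 − 9 = 5 completes the 14 across.
(3,1) = 13 − 7 = 6 completes the 13 across.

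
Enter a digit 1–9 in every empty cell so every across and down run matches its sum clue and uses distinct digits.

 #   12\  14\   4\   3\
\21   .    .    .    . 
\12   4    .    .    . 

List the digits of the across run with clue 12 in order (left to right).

4 5 1 2

4 in 2 cells must be {1,3}; 3 in 2 cells must be {1,2}.
R1C1 = 12 − 4 = 8 completes the 12 down.
Given what's placed, R2C2 must be 5 to fit the 12 across and 14 down.
Given what's placed, R2C3 must be 1 to fit the 12 across and 4 down.
R2C4 = 12 − 10 = 2 completes the 12 across.
R1C2 = 14 − 5 = 9 completes the 14 down.
R1C3 = 4 − 1 = 3 completes the 4 down.
R1C4 = 21 − 20 = 1 completes the 21 across.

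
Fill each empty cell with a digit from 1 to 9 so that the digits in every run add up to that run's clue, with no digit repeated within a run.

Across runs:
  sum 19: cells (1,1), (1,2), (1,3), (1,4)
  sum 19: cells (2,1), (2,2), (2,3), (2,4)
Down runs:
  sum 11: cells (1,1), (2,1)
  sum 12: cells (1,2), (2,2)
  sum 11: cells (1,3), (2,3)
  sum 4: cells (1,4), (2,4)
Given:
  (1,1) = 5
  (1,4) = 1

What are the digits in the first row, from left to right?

4 in 2 cells must be {1,3}.
(2,1) = 11 − 5 = 6 completes the 11 down.
(2,4) = 4 − 1 = 3 completes the 4 down.
No cell is forced outright now. (2,2) can only be 8 or 9 (the digits allowed by both its 19 across and its 12 down). If (2,2) = 9: then (1,2) would have to be in {4,6,7,9} for the 19 across but in {3} for the 12 down — contradiction. So (2,2) = 8.
(1,2) = 12 − 8 = 4 completes the 12 down.
(1,3) = 19 − 10 = 9 completes the 19 across.
(2,3) = 19 − 17 = 2 completes the 19 across.

5 4 9 1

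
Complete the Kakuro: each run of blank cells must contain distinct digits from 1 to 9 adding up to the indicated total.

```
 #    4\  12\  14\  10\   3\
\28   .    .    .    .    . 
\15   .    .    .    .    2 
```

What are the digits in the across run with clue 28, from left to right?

15 in 5 cells must be {1,2,3,4,5}; 4 in 2 cells must be {1,3}; 3 in 2 cells must be {1,2}.
R1C5 = 3 − 2 = 1 completes the 3 down.
Given what's placed, R2C3 must be 5 to fit the 15 across and 14 down.
R1C1 = 3: the only remaining digit allowed by both the 28 across and the 4 down.
R1C3 = 14 − 5 = 9 completes the 14 down.
R2C1 = 4 − 3 = 1 completes the 4 down.
Nothing is forced directly, so branch on R2C2, whose candidates are 3 or 4. If R2C2 = 3: then R1C2 would have to be in {7,8} for the 28 across but in {9} for the 12 down — contradiction. So R2C2 = 4.
R1C2 = 12 − 4 = 8 completes the 12 down.
R1C4 = 28 − 21 = 7 completes the 28 across.

3, 8, 9, 7, 1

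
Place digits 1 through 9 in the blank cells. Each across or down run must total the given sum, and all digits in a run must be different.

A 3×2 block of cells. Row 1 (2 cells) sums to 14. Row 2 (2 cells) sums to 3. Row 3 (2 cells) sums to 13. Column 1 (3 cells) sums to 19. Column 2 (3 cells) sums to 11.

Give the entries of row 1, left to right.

3 in 2 cells must be {1,2}.
The 3 across and the 19 down share only 2, so (2,1) = 2.
(2,2) = 3 − 2 = 1 completes the 3 across.
Nothing is forced directly, so branch on (1,1), whose candidates are 8 or 9. If (1,1) = 9: then (1,2) would have to be in {5} for the 14 across but in {2,3,4,6,7,8} for the 11 down — contradiction. So (1,1) = 8.
(1,2) = 14 − 8 = 6 completes the 14 across.
(3,1) = 19 − 10 = 9 completes the 19 down.
(3,2) = 13 − 9 = 4 completes the 13 across.

8 6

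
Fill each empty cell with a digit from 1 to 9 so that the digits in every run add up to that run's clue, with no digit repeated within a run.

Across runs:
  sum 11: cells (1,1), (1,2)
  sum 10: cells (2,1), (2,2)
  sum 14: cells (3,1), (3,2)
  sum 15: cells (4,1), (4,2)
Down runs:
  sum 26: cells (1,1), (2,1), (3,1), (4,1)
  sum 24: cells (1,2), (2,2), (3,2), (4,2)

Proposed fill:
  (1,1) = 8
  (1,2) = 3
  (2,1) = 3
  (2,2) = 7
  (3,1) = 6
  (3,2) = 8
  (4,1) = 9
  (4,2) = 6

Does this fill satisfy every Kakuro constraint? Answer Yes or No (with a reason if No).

Across: 8+3=11; 3+7=10; 6+8=14; 9+6=15. Down: 8+3+6+9=26; 3+7+8+6=24. No digit repeats within any run.

Yes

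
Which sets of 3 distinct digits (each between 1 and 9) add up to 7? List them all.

3 distinct digits from 1–9 sum between 6 and 24.
Only one set works: {1,2,4}.

{1,2,4}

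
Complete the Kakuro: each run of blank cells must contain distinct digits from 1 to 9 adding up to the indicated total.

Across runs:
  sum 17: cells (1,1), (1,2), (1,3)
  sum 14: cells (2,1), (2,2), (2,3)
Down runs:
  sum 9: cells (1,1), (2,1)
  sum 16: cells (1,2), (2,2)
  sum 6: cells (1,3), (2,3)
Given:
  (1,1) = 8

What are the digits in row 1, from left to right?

16 in 2 cells must be {7,9}.
(1,2) = 7: the only remaining digit allowed by both the 17 across and the 16 down.
(1,3) = 17 − 15 = 2 completes the 17 across.
(2,1) = 9 − 8 = 1 completes the 9 down.
(2,2) = 16 − 7 = 9 completes the 16 down.
(2,3) = 14 − 10 = 4 completes the 14 across.

8 7 2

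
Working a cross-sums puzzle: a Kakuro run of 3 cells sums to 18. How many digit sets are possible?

7

3 distinct digits from 1–9 sum between 6 and 24.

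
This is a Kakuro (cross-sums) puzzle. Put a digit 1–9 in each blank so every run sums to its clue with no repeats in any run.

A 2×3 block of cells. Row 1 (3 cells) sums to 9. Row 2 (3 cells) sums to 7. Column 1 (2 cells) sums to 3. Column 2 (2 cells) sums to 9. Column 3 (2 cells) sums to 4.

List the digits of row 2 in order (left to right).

7 in 3 cells must be {1,2,4}; 3 in 2 cells must be {1,2}; 4 in 2 cells must be {1,3}.
The 7 across and the 4 down share only 1, so (2,3) = 1.
(1,3) = 4 − 1 = 3 completes the 4 down.
Given what's placed, (2,1) must be 2 to fit the 7 across and 3 down.
(2,2) = 7 − 3 = 4 completes the 7 across.
(1,1) = 3 − 2 = 1 completes the 3 down.
(1,2) = 9 − 4 = 5 completes the 9 across.

2, 4, 1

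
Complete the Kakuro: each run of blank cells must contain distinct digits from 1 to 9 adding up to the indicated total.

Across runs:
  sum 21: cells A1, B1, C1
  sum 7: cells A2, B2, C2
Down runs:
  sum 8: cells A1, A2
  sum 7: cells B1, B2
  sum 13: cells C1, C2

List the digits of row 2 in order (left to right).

7 in 3 cells must be {1,2,4}.
The 7 across and the 13 down share only 4, so C2 = 4.
C1 = 13 − 4 = 9 completes the 13 down.
Nothing is forced directly, so branch on A1, whose candidates are 5 or 7. If A1 = 5: then B1 would have to be in {7} for the 21 across but in {1,2,3,4,5,6} for the 7 down — contradiction. So A1 = 7.
B1 = 21 − 16 = 5 completes the 21 across.
A2 = 8 − 7 = 1 completes the 8 down.
B2 = 7 − 5 = 2 completes the 7 across.

1 2 4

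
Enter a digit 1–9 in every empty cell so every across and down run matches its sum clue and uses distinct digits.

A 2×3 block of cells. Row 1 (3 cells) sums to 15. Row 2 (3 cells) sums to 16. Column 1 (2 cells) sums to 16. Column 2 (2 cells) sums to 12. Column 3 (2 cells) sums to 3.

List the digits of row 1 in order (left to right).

9, 4, 2

16 in 2 cells must be {7,9}; 3 in 2 cells must be {1,2}.
Nothing is forced directly, so branch on (1,1), whose candidates are 7 or 9. If (1,1) = 7: that forces (1,3) = 2, (2,1) = 9, (2,3) = 1, after which (1,2) would have to be in {6} for the 15 across but in {3,4,5,7,8,9} for the 12 down — contradiction. So (1,1) = 9.
(2,1) = 16 − 9 = 7 completes the 16 down.
Given what's placed, (2,3) must be 1 to fit the 16 across and 3 down.
(1,3) = 3 − 1 = 2 completes the 3 down.
(2,2) = 16 − 8 = 8 completes the 16 across.
(1,2) = 15 − 11 = 4 completes the 15 across.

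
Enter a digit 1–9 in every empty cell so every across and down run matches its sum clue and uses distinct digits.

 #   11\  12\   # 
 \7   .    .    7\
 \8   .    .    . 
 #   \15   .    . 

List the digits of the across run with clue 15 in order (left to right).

The 15 across and the 7 down share only 6, so R3C3 = 6.
R2C3 = 7 − 6 = 1 completes the 7 down.
R3C2 = 15 − 6 = 9 completes the 15 across.
R2C2 = 2: the only remaining digit allowed by both the 8 across and the 12 down.
R1C2 = 12 − 11 = 1 completes the 12 down.
R2C1 = 8 − 3 = 5 completes the 8 across.
R1C1 = 7 − 1 = 6 completes the 7 across.

9 6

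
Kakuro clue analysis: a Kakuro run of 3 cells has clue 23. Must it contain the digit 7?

No

The only way to make 23 from 3 distinct digits is {6,8,9}, which does not contain 7.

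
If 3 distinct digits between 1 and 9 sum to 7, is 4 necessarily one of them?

Yes

The only way to make 7 from 3 distinct digits is {1,2,4}, which contains 4.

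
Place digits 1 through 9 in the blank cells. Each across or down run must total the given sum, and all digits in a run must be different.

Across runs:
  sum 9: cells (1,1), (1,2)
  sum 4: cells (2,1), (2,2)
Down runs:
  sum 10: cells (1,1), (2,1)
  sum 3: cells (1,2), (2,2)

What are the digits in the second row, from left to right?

3, 1

4 in 2 cells must be {1,3}; 3 in 2 cells must be {1,2}.
The 4 across and the 3 down share only 1, so (2,2) = 1.
(1,2) = 3 − 1 = 2 completes the 3 down.
(2,1) = 4 − 1 = 3 completes the 4 across.
(1,1) = 9 − 2 = 7 completes the 9 across.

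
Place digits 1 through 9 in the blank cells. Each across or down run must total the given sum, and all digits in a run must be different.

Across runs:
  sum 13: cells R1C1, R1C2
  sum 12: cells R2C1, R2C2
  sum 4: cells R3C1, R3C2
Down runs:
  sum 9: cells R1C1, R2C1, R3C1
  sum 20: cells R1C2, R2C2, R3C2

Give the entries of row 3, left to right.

1 3

4 in 2 cells must be {1,3}.
The 4 across and the 20 down share only 3, so R3C2 = 3.
R3C1 = 4 − 3 = 1 completes the 4 across.
Nothing is forced directly, so branch on R1C1, whose candidates are 5 or 6. If R1C1 = 6: then R1C2 would have to be in {7} for the 13 across but in {8,9} for the 20 down — contradiction. So R1C1 = 5.
R1C2 = 13 − 5 = 8 completes the 13 across.
R2C1 = 9 − 6 = 3 completes the 9 down.
R2C2 = 12 − 3 = 9 completes the 12 across.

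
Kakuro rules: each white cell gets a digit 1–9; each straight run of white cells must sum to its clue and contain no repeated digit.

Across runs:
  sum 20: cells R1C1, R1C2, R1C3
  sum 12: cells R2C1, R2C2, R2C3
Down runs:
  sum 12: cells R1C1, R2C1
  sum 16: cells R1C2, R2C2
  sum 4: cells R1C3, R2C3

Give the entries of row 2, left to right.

16 in 2 cells must be {7,9}; 4 in 2 cells must be {1,3}.
The 20 across and the 4 down share only 3, so R1C3 = 3.
R2C3 = 4 − 3 = 1 completes the 4 down.
Given what's placed, R1C2 must be 9 to fit the 20 across and 16 down.
R2C2 = 16 − 9 = 7 completes the 16 down.
R1C1 = 20 − 12 = 8 completes the 20 across.
R2C1 = 12 − 8 = 4 completes the 12 across.

4 7 1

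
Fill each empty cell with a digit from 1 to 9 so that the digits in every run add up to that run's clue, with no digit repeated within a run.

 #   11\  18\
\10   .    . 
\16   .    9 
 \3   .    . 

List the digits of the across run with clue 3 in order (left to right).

1 2

16 in 2 cells must be {7,9}; 3 in 2 cells must be {1,2}.
R2C1 = 16 − 9 = 7 completes the 16 across.
R3C1 = 1: the only remaining digit allowed by both the 3 across and the 11 down.
R3C2 = 3 − 1 = 2 completes the 3 across.
R1C1 = 11 − 8 = 3 completes the 11 down.
R1C2 = 10 − 3 = 7 completes the 10 across.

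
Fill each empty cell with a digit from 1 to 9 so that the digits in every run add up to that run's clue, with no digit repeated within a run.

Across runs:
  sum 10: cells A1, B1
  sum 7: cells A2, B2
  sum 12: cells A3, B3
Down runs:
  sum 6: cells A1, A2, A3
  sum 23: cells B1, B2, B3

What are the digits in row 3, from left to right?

3 9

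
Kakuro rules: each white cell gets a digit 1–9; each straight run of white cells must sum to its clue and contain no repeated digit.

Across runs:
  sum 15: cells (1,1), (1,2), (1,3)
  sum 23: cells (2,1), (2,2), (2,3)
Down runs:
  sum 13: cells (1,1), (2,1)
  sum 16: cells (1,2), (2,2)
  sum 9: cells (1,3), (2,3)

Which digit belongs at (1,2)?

23 in 3 cells must be {6,8,9}; 16 in 2 cells must be {7,9}.
The 23 across and the 16 down share only 9, so (2,2) = 9.
(1,2) = 16 − 9 = 7 completes the 16 down.
Nothing is forced directly, so branch on (2,1), whose candidates are 6 or 8. If (2,1) = 6: then (1,1) would have to be in {2,3,5,6} for the 15 across but in {7} for the 13 down — contradiction. So (2,1) = 8.
(1,1) = 13 − 8 = 5 completes the 13 down.
(1,3) = 15 − 12 = 3 completes the 15 across.
(2,3) = 23 − 17 = 6 completes the 23 across.

7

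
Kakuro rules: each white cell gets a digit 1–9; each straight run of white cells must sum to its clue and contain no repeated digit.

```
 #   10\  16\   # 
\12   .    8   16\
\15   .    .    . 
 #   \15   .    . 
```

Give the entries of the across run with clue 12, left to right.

16 in 2 cells must be {7,9}.
R1C1 = 12 − 8 = 4 completes the 12 across.
R2C1 = 10 − 4 = 6 completes the 10 down.
Given what's placed, R2C3 must be 7 to fit the 15 across and 16 down.
R3C3 = 16 − 7 = 9 completes the 16 down.
R2C2 = 15 − 13 = 2 completes the 15 across.
R3C2 = 15 − 9 = 6 completes the 15 across.

4 8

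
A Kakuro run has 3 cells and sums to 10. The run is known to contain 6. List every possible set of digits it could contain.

{1,3,6}

3 distinct digits from 1–9 sum between 6 and 24.
Keeping only sets containing 6.
Only one set works: {1,3,6}.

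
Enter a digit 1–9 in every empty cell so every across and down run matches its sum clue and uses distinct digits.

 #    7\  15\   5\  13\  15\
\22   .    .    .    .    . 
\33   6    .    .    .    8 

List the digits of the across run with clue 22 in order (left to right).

1, 8, 2, 4, 7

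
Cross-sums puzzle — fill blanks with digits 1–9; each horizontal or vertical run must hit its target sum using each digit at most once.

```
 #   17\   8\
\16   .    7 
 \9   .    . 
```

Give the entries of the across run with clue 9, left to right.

8 1

16 in 2 cells must be {7,9}; 17 in 2 cells must be {8,9}.
R1C1 = 16 − 7 = 9 completes the 16 across.
R2C1 = 17 − 9 = 8 completes the 17 down.
R2C2 = 9 − 8 = 1 completes the 9 across.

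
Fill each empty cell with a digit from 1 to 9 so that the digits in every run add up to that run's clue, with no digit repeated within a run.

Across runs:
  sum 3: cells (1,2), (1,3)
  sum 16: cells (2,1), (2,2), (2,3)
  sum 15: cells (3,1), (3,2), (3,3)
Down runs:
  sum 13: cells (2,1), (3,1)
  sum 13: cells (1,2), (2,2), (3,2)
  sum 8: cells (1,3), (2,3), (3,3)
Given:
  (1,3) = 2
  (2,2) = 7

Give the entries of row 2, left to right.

4, 7, 5

3 in 2 cells must be {1,2}.
(1,2) = 3 − 2 = 1 completes the 3 across.
(3,2) = 13 − 8 = 5 completes the 13 down.
Given what's placed, (3,3) must be 1 to fit the 15 across and 8 down.
(2,3) = 8 − 3 = 5 completes the 8 down.
(3,1) = 15 − 6 = 9 completes the 15 across.
(2,1) = 16 − 12 = 4 completes the 16 across.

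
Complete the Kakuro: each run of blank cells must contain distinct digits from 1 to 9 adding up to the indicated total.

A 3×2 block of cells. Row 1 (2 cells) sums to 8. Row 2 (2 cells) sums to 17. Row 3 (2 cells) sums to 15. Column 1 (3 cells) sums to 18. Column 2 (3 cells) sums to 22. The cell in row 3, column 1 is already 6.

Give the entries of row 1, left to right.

3 5

17 in 2 cells must be {8,9}.
(3,2) = 15 − 6 = 9 completes the 15 across.
(2,2) = 8: the only remaining digit allowed by both the 17 across and the 22 down.
(1,2) = 22 − 17 = 5 completes the 22 down.
(2,1) = 17 − 8 = 9 completes the 17 across.
(1,1) = 8 − 5 = 3 completes the 8 across.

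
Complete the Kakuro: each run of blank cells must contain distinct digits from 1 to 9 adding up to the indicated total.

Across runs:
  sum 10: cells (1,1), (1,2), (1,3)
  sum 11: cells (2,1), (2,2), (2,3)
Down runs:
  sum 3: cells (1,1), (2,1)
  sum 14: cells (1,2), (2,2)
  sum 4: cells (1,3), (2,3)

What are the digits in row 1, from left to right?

1 6 3

3 in 2 cells must be {1,2}; 4 in 2 cells must be {1,3}.
Nothing is forced directly, so branch on (1,2), whose candidates are 5 or 6. If (1,2) = 5: then (2,2) would have to be in {1,2,3,4,5,6,7,8} for the 11 across but in {9} for the 14 down — contradiction. So (1,2) = 6.
Given what's placed, (1,1) must be 1 to fit the 10 across and 3 down.
(1,3) = 10 − 7 = 3 completes the 10 across.
(2,1) = 3 − 1 = 2 completes the 3 down.
(2,2) = 14 − 6 = 8 completes the 14 down.
(2,3) = 11 − 10 = 1 completes the 11 across.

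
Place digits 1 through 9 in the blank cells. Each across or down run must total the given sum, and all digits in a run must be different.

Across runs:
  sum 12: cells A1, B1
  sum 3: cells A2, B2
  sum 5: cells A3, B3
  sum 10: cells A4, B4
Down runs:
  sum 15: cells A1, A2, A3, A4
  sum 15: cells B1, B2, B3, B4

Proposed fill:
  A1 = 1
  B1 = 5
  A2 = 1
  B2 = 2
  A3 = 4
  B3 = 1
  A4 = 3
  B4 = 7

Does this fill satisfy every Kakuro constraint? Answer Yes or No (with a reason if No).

No — the down run A1–A4 sums to 9, not 15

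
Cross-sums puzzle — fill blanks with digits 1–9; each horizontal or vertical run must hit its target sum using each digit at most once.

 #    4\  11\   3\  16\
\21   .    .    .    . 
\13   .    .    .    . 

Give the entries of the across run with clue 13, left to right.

4 in 2 cells must be {1,3}; 3 in 2 cells must be {1,2}; 16 in 2 cells must be {7,9}.
Only 7 fits R2C4 under both its across sum 13 and down sum 16.
R1C4 = 16 − 7 = 9 completes the 16 down.
Nothing is forced directly, so branch on R1C1, whose candidates are 1 or 3. If R1C1 = 1: then R1C3 would have to be in {3,4,5,6,7,8} for the 21 across but in {1,2} for the 3 down — contradiction. So R1C1 = 3.
R2C1 = 4 − 3 = 1 completes the 4 down.
R2C3 = 2: the only remaining digit allowed by both the 13 across and the 3 down.
R1C3 = 3 − 2 = 1 completes the 3 down.
R2C2 = 13 − 10 = 3 completes the 13 across.

1, 3, 2, 7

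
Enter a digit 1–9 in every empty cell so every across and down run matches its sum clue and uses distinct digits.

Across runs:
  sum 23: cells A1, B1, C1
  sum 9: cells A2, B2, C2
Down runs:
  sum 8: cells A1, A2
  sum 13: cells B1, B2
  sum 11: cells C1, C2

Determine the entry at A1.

6

23 in 3 cells must be {6,8,9}.
The 23 across and the 8 down share only 6, so A1 = 6.
A2 = 8 − 6 = 2 completes the 8 down.
Nothing is forced directly, so branch on B2, whose candidates are 4 or 6. If B2 = 6: then B1 would have to be in {8,9} for the 23 across but in {7} for the 13 down — contradiction. So B2 = 4.
B1 = 13 − 4 = 9 completes the 13 down.
C1 = 23 − 15 = 8 completes the 23 across.
C2 = 9 − 6 = 3 completes the 9 across.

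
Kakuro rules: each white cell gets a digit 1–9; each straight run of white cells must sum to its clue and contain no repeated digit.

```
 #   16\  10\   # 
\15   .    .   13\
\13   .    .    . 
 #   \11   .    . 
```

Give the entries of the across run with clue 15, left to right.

16 in 2 cells must be {7,9}.
Nothing is forced directly, so branch on R1C1, whose candidates are 7 or 9. If R1C1 = 7: then R1C2 would have to be in {8} for the 15 across but in {1,2,3,4,5,6,7} for the 10 down — contradiction. So R1C1 = 9.
R1C2 = 15 − 9 = 6 completes the 15 across.
R2C1 = 16 − 9 = 7 completes the 16 down.
R2C2 = 1: the only remaining digit allowed by both the 13 across and the 10 down.
R2C3 = 13 − 8 = 5 completes the 13 across.
R3C2 = 10 − 7 = 3 completes the 10 down.
R3C3 = 11 − 3 = 8 completes the 11 across.

9 6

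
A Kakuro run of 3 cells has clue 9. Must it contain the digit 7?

Counterexample: {1,2,6} sums to 9 without using 7.

No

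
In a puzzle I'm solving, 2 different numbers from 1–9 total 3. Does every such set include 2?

The only way to make 3 from 2 distinct digits is {1,2}, which contains 2.

Yes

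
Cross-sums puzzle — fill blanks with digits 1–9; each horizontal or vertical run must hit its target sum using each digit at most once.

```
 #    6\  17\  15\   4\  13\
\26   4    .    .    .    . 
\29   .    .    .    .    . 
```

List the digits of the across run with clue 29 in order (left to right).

2, 9, 8, 3, 7

17 in 2 cells must be {8,9}; 4 in 2 cells must be {1,3}.
R2C1 = 6 − 4 = 2 completes the 6 down.
Given what's placed, R2C4 must be 3 to fit the 29 across and 4 down.
R1C4 = 4 − 3 = 1 completes the 4 down.
No cell is forced outright now. R1C2 can only be 8 or 9 (the digits allowed by both its 26 across and its 17 down). If R1C2 = 9: that forces R1C3 = 7, R1C5 = 5, R2C2 = 8, after which R2C3 would have to be in {7,9} for the 29 across but in {8} for the 15 down — contradiction. So R1C2 = 8.
R2C2 = 17 − 8 = 9 completes the 17 down.
No cell is forced outright now. R2C3 can only be 7 or 8 (the digits allowed by both its 29 across and its 15 down). If R2C3 = 7: then R1C3 would have to be in {6,7} for the 26 across but in {8} for the 15 down — contradiction. So R2C3 = 8.
R1C3 = 15 − 8 = 7 completes the 15 down.
R1C5 = 26 − 20 = 6 completes the 26 across.
R2C5 = 29 − 22 = 7 completes the 29 across.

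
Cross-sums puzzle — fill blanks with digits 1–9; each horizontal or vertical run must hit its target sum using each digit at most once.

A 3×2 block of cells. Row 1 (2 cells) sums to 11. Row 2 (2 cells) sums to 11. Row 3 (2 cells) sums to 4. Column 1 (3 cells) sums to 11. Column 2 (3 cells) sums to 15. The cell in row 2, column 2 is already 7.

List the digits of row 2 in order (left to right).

4 7

4 in 2 cells must be {1,3}.
(2,1) = 11 − 7 = 4 completes the 11 across.
(3,1) = 1: the only remaining digit allowed by both the 4 across and the 11 down.
(3,2) = 4 − 1 = 3 completes the 4 across.
(1,1) = 11 − 5 = 6 completes the 11 down.
(1,2) = 11 − 6 = 5 completes the 11 across.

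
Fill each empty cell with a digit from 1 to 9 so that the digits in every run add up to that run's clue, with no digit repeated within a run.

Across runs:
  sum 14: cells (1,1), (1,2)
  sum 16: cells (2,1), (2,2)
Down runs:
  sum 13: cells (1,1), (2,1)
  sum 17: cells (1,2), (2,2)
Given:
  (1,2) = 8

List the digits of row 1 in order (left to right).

6 8

16 in 2 cells must be {7,9}; 17 in 2 cells must be {8,9}.
(1,1) = 14 − 8 = 6 completes the 14 across.
(2,1) = 13 − 6 = 7 completes the 13 down.
(2,2) = 16 − 7 = 9 completes the 16 across.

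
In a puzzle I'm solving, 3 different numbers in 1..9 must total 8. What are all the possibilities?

{1,2,5}; {1,3,4}

3 distinct digits from 1–9 sum between 6 and 24.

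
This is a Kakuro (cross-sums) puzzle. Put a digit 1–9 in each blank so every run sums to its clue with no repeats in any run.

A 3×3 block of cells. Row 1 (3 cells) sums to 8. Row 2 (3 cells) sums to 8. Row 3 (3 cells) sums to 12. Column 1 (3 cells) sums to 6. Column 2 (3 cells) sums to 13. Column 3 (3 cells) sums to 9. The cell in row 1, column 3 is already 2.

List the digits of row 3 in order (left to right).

2 7 3

6 in 3 cells must be {1,2,3}.
Given what's placed, (1,1) must be 1 to fit the 8 across and 6 down.
(1,2) = 8 − 3 = 5 completes the 8 across.
No cell is forced outright now. (2,2) can only be 1 or 2 (the digits allowed by both its 8 across and its 13 down). If (2,2) = 2: then (2,1) would have to be in {1,5} for the 8 across but in {2,3} for the 6 down — contradiction. So (2,2) = 1.
(3,2) = 13 − 6 = 7 completes the 13 down.
No cell is forced outright now. (2,1) can only be 2 or 3 (the digits allowed by both its 8 across and its 6 down). If (2,1) = 2: then (2,3) would have to be in {5} for the 8 across but in {1,3,4,6} for the 9 down — contradiction. So (2,1) = 3.
(2,3) = 8 − 4 = 4 completes the 8 across.
(3,1) = 6 − 4 = 2 completes the 6 down.
(3,3) = 12 − 9 = 3 completes the 12 across.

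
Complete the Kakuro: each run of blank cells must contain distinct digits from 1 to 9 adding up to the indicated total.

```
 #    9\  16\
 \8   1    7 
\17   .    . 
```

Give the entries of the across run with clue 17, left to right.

17 in 2 cells must be {8,9}; 16 in 2 cells must be {7,9}.
R2C1 = 9 − 1 = 8 completes the 9 down.
R2C2 = 17 − 8 = 9 completes the 17 across.

8 9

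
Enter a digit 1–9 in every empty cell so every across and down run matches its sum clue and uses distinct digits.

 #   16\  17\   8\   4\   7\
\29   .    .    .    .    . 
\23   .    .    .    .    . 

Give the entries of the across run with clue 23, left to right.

9 8 2 1 3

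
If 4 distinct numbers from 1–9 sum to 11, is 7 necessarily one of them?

The only way to make 11 from 4 distinct digits is {1,2,3,5}, which does not contain 7.

No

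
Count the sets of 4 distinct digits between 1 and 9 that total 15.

4 distinct digits from 1–9 sum between 10 and 30.
Enumerating: {1,2,3,9}, {1,2,4,8}, {1,2,5,7}, {1,3,4,7}, {1,3,5,6}, {2,3,4,6}.

6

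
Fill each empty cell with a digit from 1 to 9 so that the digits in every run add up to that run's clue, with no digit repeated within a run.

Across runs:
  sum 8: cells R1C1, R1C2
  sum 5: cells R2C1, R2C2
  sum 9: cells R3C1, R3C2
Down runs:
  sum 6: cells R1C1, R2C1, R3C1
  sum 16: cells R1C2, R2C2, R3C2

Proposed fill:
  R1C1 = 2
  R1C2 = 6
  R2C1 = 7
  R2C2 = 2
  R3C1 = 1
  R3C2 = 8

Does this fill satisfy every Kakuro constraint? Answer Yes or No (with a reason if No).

No — the down run R1C1–R3C1 sums to 10, not 6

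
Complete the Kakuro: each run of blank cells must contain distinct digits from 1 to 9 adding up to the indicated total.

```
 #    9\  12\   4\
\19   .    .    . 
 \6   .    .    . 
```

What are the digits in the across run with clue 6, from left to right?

2, 3, 1

6 in 3 cells must be {1,2,3}; 4 in 2 cells must be {1,3}.
The 19 across and the 4 down share only 3, so R1C3 = 3.
The 6 across and the 12 down share only 3, so R2C2 = 3.
R2C3 = 4 − 3 = 1 completes the 4 down.
R1C1 = 7: the only remaining digit allowed by both the 19 across and the 9 down.
R1C2 = 19 − 10 = 9 completes the 19 across.
R2C1 = 6 − 4 = 2 completes the 6 across.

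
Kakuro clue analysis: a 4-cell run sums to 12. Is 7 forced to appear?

No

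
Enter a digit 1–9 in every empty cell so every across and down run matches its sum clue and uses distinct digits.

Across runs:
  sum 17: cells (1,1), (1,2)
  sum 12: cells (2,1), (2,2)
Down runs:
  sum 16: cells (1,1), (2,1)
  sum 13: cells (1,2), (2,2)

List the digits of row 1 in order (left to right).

17 in 2 cells must be {8,9}; 16 in 2 cells must be {7,9}.
The 17 across and the 16 down share only 9, so (1,1) = 9.
(1,2) = 17 − 9 = 8 completes the 17 across.
(2,1) = 16 − 9 = 7 completes the 16 down.
(2,2) = 12 − 7 = 5 completes the 12 across.

9, 8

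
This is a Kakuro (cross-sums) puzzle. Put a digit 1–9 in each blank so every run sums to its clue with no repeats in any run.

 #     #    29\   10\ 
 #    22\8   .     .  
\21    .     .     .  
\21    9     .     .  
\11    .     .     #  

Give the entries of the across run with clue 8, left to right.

7 1

29 in 4 cells must be {5,7,8,9}.
Nothing is forced directly, so branch on R1C2, whose candidates are 5 or 7. If R1C2 = 5: that forces R1C3 = 3, R3C3 = 5, after which R2C3 would have to be in {4,5,6,7,8,9} for the 21 across but in {2} for the 10 down — contradiction. So R1C2 = 7.
R1C3 = 8 − 7 = 1 completes the 8 across.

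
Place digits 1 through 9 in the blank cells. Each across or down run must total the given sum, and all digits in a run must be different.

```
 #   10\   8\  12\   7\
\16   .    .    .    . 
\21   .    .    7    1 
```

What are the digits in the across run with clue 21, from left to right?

R1C3 = 12 − 7 = 5 completes the 12 down.
R1C4 = 7 − 1 = 6 completes the 7 down.
Given what's placed, R2C2 must be 5 to fit the 21 across and 8 down.
R1C2 = 8 − 5 = 3 completes the 8 down.
R2C1 = 21 − 13 = 8 completes the 21 across.
R1C1 = 16 − 14 = 2 completes the 16 across.

8, 5, 7, 1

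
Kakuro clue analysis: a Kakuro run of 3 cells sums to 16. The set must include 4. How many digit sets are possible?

2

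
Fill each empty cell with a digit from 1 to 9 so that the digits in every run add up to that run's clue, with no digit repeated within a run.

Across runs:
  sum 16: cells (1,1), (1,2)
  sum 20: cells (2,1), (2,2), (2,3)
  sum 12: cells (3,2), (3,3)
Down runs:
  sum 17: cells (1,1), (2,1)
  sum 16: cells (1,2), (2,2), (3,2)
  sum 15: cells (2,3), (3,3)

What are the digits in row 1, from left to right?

16 in 2 cells must be {7,9}; 17 in 2 cells must be {8,9}.
The 16 across and the 17 down share only 9, so (1,1) = 9.
(1,2) = 16 − 9 = 7 completes the 16 across.
(2,1) = 17 − 9 = 8 completes the 17 down.
No cell is forced outright now. (2,2) can only be 3 or 5 (the digits allowed by both its 20 across and its 16 down). If (2,2) = 3: that forces (2,3) = 9, after which (3,2) would have to be in {3,4,5,7,8,9} for the 12 across but in {6} for the 16 down — contradiction. So (2,2) = 5.
(2,3) = 20 − 13 = 7 completes the 20 across.
(3,2) = 16 − 12 = 4 completes the 16 down.
(3,3) = 12 − 4 = 8 completes the 12 across.

9, 7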